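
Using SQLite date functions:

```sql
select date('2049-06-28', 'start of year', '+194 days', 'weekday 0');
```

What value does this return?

`start of year` rewinds 2049-06-28 to 2049-01-01.
Applying '+194 days' to 2049-01-01: counting 194 days forward gives 2049-07-14.
`weekday 0` advances to the next Sunday; 2049-07-14 is a Wednesday, so it moves forward to 2049-07-18.

2049-07-18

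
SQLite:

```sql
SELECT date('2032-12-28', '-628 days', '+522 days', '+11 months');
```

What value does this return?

2033-08-13

Applying '-628 days' to 2032-12-28: counting 628 days back gives 2031-04-10.
Applying '+522 days' to 2031-04-10: counting 522 days forward gives 2032-09-13.
Adding +11 months to 2032-09-13 gives 2033-08-13.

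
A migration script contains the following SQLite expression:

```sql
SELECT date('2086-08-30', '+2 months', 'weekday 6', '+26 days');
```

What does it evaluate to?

2086-11-28

Adding +2 months to 2086-08-30 gives 2086-10-30.
`weekday 6` advances to the next Saturday; 2086-10-30 is a Wednesday, so it moves forward to 2086-11-02.
Advancing 26 more days within November lands on 2086-11-28.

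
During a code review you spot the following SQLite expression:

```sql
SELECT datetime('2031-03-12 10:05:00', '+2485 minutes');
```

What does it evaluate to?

2031-03-14 03:30:00

2485 minutes = 41h 25m; +2485 minutes from 2031-03-12 10:05:00 is 2031-03-14 03:30:00 (crosses midnight).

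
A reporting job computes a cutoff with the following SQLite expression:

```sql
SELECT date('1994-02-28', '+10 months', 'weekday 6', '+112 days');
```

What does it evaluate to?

1995-04-22

Adding +10 months to 1994-02-28 gives 1994-12-28.
`weekday 6` advances to the next Saturday; 1994-12-28 is a Wednesday, so it moves forward to 1994-12-31.
Applying '+112 days' to 1994-12-31: counting 112 days forward gives 1995-04-22.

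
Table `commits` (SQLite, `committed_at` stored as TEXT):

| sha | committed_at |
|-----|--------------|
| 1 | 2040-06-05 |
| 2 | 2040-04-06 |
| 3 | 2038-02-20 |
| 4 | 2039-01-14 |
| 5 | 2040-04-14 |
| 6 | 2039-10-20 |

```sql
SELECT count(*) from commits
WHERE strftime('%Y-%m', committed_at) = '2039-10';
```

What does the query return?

Rows with year-month 2039-10: 2039-10-20 → 1.

1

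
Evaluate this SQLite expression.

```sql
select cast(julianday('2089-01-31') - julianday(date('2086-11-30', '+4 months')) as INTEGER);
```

Adding +4 months to 2086-11-30 gives 2087-03-30.
1 day remains in March 2087 after the 30th (31 − 30).
Full months from April 2087 through December 2088 contribute their day counts.
Then 31 days into January 2089.
Total: 1 + 30 + 31 + 30 + 31 + 31 + 30 + 31 + 30 + 31 + 31 + 29 + 31 + 30 + 31 + 30 + 31 + 31 + 30 + 31 + 30 + 31 + 31 = 673.

673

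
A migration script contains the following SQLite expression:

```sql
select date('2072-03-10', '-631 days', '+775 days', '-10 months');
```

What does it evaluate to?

2071-10-01

Applying '-631 days' to 2072-03-10: counting 631 days back gives 2070-06-18.
Applying '+775 days' to 2070-06-18: counting 775 days forward gives 2072-08-01.
Adding -10 months to 2072-08-01 gives 2071-10-01.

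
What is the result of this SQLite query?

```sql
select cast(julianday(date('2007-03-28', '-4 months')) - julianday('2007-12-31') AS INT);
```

-398

Adding -4 months to 2007-03-28 gives 2006-11-28.
2 days remain in November 2006 after the 28th (30 − 28).
Full months from December 2006 through November 2007 contribute their day counts.
Then 31 days into December 2007.
Total: 2 + 31 + 31 + 28 + 31 + 30 + 31 + 30 + 31 + 31 + 30 + 31 + 30 + 31 = 398.
The subtraction is earlier − later, so the result is −398 → -398.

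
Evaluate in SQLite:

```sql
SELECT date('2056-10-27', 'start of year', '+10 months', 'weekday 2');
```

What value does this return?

2056-11-07

`start of year` rewinds 2056-10-27 to 2056-01-01.
Adding +10 months to 2056-01-01 gives 2056-11-01.
`weekday 2` advances to the next Tuesday; 2056-11-01 is a Wednesday, so it moves forward to 2056-11-07.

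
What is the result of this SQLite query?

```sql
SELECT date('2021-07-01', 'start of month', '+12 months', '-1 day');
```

`start of month` rewinds 2021-07-01 to 2021-07-01.
Adding +12 months to 2021-07-01 gives 2022-07-01.
Going back 1 day from 2022-07-01 reaches 2022-06-30 (last day of June, 30 days).

2022-06-30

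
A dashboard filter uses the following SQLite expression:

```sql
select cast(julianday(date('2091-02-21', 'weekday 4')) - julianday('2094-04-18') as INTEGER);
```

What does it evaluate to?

-1151

`weekday 4` advances to the next Thursday; 2091-02-21 is a Wednesday, so it moves forward to 2091-02-22.
6 days remain in February 2091 after the 22nd (28 − 22).
Full months from March 2091 through March 2094 contribute their day counts.
Then 18 days into April 2094.
Total: 6 + 31 + 30 + 31 + 30 + 31 + 31 + 30 + 31 + 30 + 31 + 31 + 29 + 31 + 30 + 31 + 30 + 31 + 31 + 30 + 31 + 30 + 31 + 31 + 28 + 31 + 30 + 31 + 30 + 31 + 31 + 30 + 31 + 30 + 31 + 31 + 28 + 31 + 18 = 1151.
The subtraction is earlier − later, so the result is −1151 → -1151.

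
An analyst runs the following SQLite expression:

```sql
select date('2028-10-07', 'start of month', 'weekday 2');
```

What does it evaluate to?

2028-10-03

`start of month` rewinds 2028-10-07 to 2028-10-01.
`weekday 2` advances to the next Tuesday; 2028-10-01 is a Sunday, so it moves forward to 2028-10-03.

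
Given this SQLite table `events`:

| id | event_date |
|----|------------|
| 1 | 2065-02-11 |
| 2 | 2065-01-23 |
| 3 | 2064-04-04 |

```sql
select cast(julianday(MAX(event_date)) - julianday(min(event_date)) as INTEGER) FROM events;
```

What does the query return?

MIN = 2064-04-04, MAX = 2065-02-11.
26 days remain in April 2064 after the 4th (30 − 4).
Full months from May 2064 through January 2065 contribute their day counts.
Then 11 days into February 2065.
Total: 26 + 31 + 30 + 31 + 31 + 30 + 31 + 30 + 31 + 31 + 11 = 313.

313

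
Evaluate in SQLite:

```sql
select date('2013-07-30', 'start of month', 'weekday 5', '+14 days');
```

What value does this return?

`start of month` rewinds 2013-07-30 to 2013-07-01.
`weekday 5` advances to the next Friday; 2013-07-01 is a Monday, so it moves forward to 2013-07-05.
Advancing 14 more days within July lands on 2013-07-19.

2013-07-19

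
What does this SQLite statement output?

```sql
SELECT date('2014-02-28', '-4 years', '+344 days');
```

2011-02-07

Adding -4 years to 2014-02-28 gives 2010-02-28.
Applying '+344 days' to 2010-02-28: counting 344 days forward gives 2011-02-07.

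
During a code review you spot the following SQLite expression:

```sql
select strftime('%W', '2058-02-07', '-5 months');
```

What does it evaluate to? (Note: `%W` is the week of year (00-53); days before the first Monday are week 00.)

First apply '-5 months': 2058-02-07 → 2057-09-07.
2057-09-07 is a Friday. SQLite's %W counts Mondays since the year started; the result is 36.

36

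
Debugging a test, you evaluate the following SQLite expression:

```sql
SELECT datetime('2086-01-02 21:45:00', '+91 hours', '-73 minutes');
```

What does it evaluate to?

+91 hours from 2086-01-02 21:45:00 is 2086-01-06 16:45:00 (crosses midnight).
73 minutes = 1h 13m; -73 minutes from 2086-01-06 16:45:00 is 2086-01-06 15:32:00.

2086-01-06 15:32:00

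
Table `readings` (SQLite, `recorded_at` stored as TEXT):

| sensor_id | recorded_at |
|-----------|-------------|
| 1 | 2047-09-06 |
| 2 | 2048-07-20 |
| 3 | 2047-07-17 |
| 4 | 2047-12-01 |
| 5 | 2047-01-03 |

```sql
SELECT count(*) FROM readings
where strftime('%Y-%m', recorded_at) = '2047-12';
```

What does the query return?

1

Rows with year-month 2047-12: 2047-12-01 → 1.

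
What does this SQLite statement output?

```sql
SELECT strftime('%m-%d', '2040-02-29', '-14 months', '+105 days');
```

04-13

First apply '-14 months', '+105 days': 2040-02-29 → 2039-04-13.
`%m-%d` extracts the month-day: 04-13.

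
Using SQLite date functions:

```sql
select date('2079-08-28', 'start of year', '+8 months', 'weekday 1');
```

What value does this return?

2079-09-04

`start of year` rewinds 2079-08-28 to 2079-01-01.
Adding +8 months to 2079-01-01 gives 2079-09-01.
`weekday 1` advances to the next Monday; 2079-09-01 is a Friday, so it moves forward to 2079-09-04.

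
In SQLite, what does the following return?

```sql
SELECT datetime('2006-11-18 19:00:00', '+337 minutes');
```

337 minutes = 5h 37m; +337 minutes from 2006-11-18 19:00:00 is 2006-11-19 00:37:00 (crosses midnight).

2006-11-19 00:37:00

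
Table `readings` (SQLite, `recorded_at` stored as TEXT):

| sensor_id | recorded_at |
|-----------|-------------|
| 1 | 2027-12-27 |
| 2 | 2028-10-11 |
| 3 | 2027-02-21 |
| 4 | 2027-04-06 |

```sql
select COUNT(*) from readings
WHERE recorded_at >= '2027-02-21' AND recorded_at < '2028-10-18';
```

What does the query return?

4

Rows in [2027-02-21, 2028-10-18): 2027-12-27, 2028-10-11, 2027-02-21, 2027-04-06 → 4 rows.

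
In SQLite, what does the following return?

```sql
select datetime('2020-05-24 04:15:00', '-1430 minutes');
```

2020-05-23 04:25:00

1430 minutes = 23h 50m; -1430 minutes from 2020-05-24 04:15:00 is 2020-05-23 04:25:00 (crosses midnight).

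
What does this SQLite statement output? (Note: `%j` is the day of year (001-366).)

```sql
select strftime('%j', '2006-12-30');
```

364

Day-of-year for 2006-12-30: days since 2006-01-01 inclusive = 364, zero-padded to 364.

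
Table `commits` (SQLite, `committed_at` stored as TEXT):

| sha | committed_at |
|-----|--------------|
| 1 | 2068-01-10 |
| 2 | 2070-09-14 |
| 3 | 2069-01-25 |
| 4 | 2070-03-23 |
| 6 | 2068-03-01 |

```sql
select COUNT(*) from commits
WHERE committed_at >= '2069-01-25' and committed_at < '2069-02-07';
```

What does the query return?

Rows in [2069-01-25, 2069-02-07): 2069-01-25 → 1 row.

1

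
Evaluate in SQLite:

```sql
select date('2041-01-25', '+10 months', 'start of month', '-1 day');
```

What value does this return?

Adding +10 months to 2041-01-25 gives 2041-11-25.
`start of month` rewinds 2041-11-25 to 2041-11-01.
Going back 1 day from 2041-11-01 reaches 2041-10-31 (last day of October, 31 days).

2041-10-31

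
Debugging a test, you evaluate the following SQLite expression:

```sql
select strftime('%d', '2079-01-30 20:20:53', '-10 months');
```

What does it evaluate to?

First apply '-10 months': 2079-01-30 20:20:53 → 2078-03-30 20:20:53.
`%d` extracts the 2-digit day of month: 30.

30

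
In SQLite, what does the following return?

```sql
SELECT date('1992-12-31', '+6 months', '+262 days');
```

1994-03-20

Adding +6 months to 1992-12-31 targets 1993-06-31. June 1993 has only 30 days, so SQLite normalizes the 1-day overflow forward to 1993-07-01.
Applying '+262 days' to 1993-07-01: counting 262 days forward gives 1994-03-20.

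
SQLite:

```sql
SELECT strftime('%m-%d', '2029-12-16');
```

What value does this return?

12-16

`%m-%d` extracts the month-day: 12-16.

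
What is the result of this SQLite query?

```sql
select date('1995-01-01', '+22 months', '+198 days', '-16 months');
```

Adding +22 months to 1995-01-01 gives 1996-11-01.
Applying '+198 days' to 1996-11-01: counting 198 days forward gives 1997-05-18.
Adding -16 months to 1997-05-18 gives 1996-01-18.

1996-01-18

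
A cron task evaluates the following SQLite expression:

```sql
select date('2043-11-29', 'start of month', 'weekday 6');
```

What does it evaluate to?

2043-11-07

`start of month` rewinds 2043-11-29 to 2043-11-01.
`weekday 6` advances to the next Saturday; 2043-11-01 is a Sunday, so it moves forward to 2043-11-07.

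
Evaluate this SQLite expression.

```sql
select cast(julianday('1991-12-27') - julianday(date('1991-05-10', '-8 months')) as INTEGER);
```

473

Adding -8 months to 1991-05-10 gives 1990-09-10.
20 days remain in September 1990 after the 10th (30 − 10).
Full months from October 1990 through November 1991 contribute their day counts.
Then 27 days into December 1991.
Total: 20 + 31 + 30 + 31 + 31 + 28 + 31 + 30 + 31 + 30 + 31 + 31 + 30 + 31 + 30 + 27 = 473.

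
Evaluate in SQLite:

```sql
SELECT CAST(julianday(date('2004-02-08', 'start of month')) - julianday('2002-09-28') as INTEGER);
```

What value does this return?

491

`start of month` rewinds 2004-02-08 to 2004-02-01.
2 days remain in September 2002 after the 28th (30 − 28).
Full months from October 2002 through January 2004 contribute their day counts.
Then 1 day into February 2004.
Total: 2 + 31 + 30 + 31 + 31 + 28 + 31 + 30 + 31 + 30 + 31 + 31 + 30 + 31 + 30 + 31 + 31 + 1 = 491.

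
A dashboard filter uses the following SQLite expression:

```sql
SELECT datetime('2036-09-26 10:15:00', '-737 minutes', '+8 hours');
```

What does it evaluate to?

737 minutes = 12h 17m; -737 minutes from 2036-09-26 10:15:00 is 2036-09-25 21:58:00 (crosses midnight).
+8 hours from 2036-09-25 21:58:00 is 2036-09-26 05:58:00 (crosses midnight).

2036-09-26 05:58:00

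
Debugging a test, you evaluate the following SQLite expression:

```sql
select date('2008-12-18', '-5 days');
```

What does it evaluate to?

Going back 5 days within December lands on 2008-12-13.

2008-12-13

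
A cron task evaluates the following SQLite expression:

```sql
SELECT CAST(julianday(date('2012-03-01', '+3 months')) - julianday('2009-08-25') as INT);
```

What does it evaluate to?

1011

Adding +3 months to 2012-03-01 gives 2012-06-01.
6 days remain in August 2009 after the 25th (31 − 25).
Full months from September 2009 through May 2012 contribute their day counts.
Then 1 day into June 2012.
Total: 6 + 30 + 31 + 30 + 31 + 31 + 28 + 31 + 30 + 31 + 30 + 31 + 31 + 30 + 31 + 30 + 31 + 31 + 28 + 31 + 30 + 31 + 30 + 31 + 31 + 30 + 31 + 30 + 31 + 31 + 29 + 31 + 30 + 31 + 1 = 1011.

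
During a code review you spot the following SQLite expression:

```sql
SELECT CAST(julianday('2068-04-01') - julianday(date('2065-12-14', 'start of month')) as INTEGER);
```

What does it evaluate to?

852

`start of month` rewinds 2065-12-14 to 2065-12-01.
30 days remain in December 2065 after the 1st (31 − 1).
Full months from January 2066 through March 2068 contribute their day counts.
Then 1 day into April 2068.
Total: 30 + 31 + 28 + 31 + 30 + 31 + 30 + 31 + 31 + 30 + 31 + 30 + 31 + 31 + 28 + 31 + 30 + 31 + 30 + 31 + 31 + 30 + 31 + 30 + 31 + 31 + 29 + 31 + 1 = 852.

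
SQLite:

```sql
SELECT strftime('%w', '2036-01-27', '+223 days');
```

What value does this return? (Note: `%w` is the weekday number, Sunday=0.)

First apply '+223 days': 2036-01-27 → 2036-09-06.
2036-09-06 is a Saturday; with Sunday=0 that is 6.

6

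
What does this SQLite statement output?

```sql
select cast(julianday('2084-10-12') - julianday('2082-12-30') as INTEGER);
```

1 day remains in December 2082 after the 30th (31 − 30).
Full months from January 2083 through September 2084 contribute their day counts.
Then 12 days into October 2084.
Total: 1 + 31 + 28 + 31 + 30 + 31 + 30 + 31 + 31 + 30 + 31 + 30 + 31 + 31 + 29 + 31 + 30 + 31 + 30 + 31 + 31 + 30 + 12 = 652.

652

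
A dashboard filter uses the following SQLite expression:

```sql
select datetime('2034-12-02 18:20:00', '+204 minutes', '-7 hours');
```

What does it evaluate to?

204 minutes = 3h 24m; +204 minutes from 2034-12-02 18:20:00 is 2034-12-02 21:44:00.
-7 hours from 2034-12-02 21:44:00 is 2034-12-02 14:44:00.

2034-12-02 14:44:00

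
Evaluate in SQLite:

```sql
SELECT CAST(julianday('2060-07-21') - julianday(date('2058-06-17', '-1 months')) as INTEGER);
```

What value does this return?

796

Adding -1 month to 2058-06-17 gives 2058-05-17.
14 days remain in May 2058 after the 17th (31 − 17).
Full months from June 2058 through June 2060 contribute their day counts.
Then 21 days into July 2060.
Total: 14 + 30 + 31 + 31 + 30 + 31 + 30 + 31 + 31 + 28 + 31 + 30 + 31 + 30 + 31 + 31 + 30 + 31 + 30 + 31 + 31 + 29 + 31 + 30 + 31 + 30 + 21 = 796.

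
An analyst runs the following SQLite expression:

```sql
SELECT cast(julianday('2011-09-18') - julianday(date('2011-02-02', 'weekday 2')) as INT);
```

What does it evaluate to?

`weekday 2` advances to the next Tuesday; 2011-02-02 is a Wednesday, so it moves forward to 2011-02-08.
20 days remain in February 2011 after the 8th (28 − 8).
Full months from March 2011 through August 2011 contribute their day counts.
Then 18 days into September 2011.
Total: 20 + 31 + 30 + 31 + 30 + 31 + 31 + 18 = 222.

222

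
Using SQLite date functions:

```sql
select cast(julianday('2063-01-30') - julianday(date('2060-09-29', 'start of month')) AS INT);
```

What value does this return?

881

`start of month` rewinds 2060-09-29 to 2060-09-01.
29 days remain in September 2060 after the 1st (30 − 1).
Full months from October 2060 through December 2062 contribute their day counts.
Then 30 days into January 2063.
Total: 29 + 31 + 30 + 31 + 31 + 28 + 31 + 30 + 31 + 30 + 31 + 31 + 30 + 31 + 30 + 31 + 31 + 28 + 31 + 30 + 31 + 30 + 31 + 31 + 30 + 31 + 30 + 31 + 30 = 881.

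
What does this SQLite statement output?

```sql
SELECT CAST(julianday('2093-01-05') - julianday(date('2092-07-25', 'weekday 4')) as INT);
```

158

`weekday 4` advances to the next Thursday; 2092-07-25 is a Friday, so it moves forward to 2092-07-31.
0 days remain in July 2092 after the 31st (31 − 31).
August 2092: 31 days.
September 2092: 30 days.
October 2092: 31 days.
November 2092: 30 days.
December 2092: 31 days.
Then 5 days into January 2093.
Total: 0 + 31 + 30 + 31 + 30 + 31 + 5 = 158.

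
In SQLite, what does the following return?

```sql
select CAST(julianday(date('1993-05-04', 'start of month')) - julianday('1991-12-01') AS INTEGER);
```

517

`start of month` rewinds 1993-05-04 to 1993-05-01.
30 days remain in December 1991 after the 1st (31 − 1).
Full months from January 1992 through April 1993 contribute their day counts.
Then 1 day into May 1993.
Total: 30 + 31 + 29 + 31 + 30 + 31 + 30 + 31 + 31 + 30 + 31 + 30 + 31 + 31 + 28 + 31 + 30 + 1 = 517.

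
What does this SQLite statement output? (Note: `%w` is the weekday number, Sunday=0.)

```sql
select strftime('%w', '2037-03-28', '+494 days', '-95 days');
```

First apply '+494 days', '-95 days': 2037-03-28 → 2038-05-01.
2038-05-01 is a Saturday; with Sunday=0 that is 6.

6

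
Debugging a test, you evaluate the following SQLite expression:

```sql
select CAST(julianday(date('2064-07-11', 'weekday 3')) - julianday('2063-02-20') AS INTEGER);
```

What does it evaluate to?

512

`weekday 3` advances to the next Wednesday; 2064-07-11 is a Friday, so it moves forward to 2064-07-16.
8 days remain in February 2063 after the 20th (28 − 20).
Full months from March 2063 through June 2064 contribute their day counts.
Then 16 days into July 2064.
Total: 8 + 31 + 30 + 31 + 30 + 31 + 31 + 30 + 31 + 30 + 31 + 31 + 29 + 31 + 30 + 31 + 30 + 16 = 512.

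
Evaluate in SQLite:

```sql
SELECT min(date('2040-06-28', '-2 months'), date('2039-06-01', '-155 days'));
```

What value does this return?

date('2040-06-28', '-2 months') → 2040-04-28.
date('2039-06-01', '-155 days') → 2038-12-28.
Earlier of the two is 2038-12-28.

2038-12-28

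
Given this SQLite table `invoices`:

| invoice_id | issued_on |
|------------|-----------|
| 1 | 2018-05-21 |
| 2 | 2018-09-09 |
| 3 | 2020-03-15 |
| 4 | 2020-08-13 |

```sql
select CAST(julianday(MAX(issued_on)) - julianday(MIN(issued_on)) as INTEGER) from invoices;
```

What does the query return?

815

MIN = 2018-05-21, MAX = 2020-08-13.
10 days remain in May 2018 after the 21st (31 − 21).
Full months from June 2018 through July 2020 contribute their day counts.
Then 13 days into August 2020.
Total: 10 + 30 + 31 + 31 + 30 + 31 + 30 + 31 + 31 + 28 + 31 + 30 + 31 + 30 + 31 + 31 + 30 + 31 + 30 + 31 + 31 + 29 + 31 + 30 + 31 + 30 + 31 + 13 = 815.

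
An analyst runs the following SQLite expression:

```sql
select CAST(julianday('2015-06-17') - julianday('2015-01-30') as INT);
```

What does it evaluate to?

138

1 day remains in January 2015 after the 30th (31 − 30).
February 2015: 28 days.
March 2015: 31 days.
April 2015: 30 days.
May 2015: 31 days.
Then 17 days into June 2015.
Total: 1 + 28 + 31 + 30 + 31 + 17 = 138.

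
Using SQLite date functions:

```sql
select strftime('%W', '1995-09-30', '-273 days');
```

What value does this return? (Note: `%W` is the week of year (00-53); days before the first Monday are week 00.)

52

First apply '-273 days': 1995-09-30 → 1994-12-31.
1994-12-31 is a Saturday. SQLite's %W counts Mondays since the year started; the result is 52.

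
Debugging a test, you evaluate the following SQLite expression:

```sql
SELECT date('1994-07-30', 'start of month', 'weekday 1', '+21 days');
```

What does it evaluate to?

`start of month` rewinds 1994-07-30 to 1994-07-01.
`weekday 1` advances to the next Monday; 1994-07-01 is a Friday, so it moves forward to 1994-07-04.
Advancing 21 more days within July lands on 1994-07-25.

1994-07-25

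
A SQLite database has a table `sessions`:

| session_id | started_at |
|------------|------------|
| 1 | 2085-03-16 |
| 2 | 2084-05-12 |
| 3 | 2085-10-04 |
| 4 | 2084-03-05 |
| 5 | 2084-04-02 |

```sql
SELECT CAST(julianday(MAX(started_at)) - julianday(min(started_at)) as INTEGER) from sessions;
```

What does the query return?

578

MIN = 2084-03-05, MAX = 2085-10-04.
26 days remain in March 2084 after the 5th (31 − 5).
Full months from April 2084 through September 2085 contribute their day counts.
Then 4 days into October 2085.
Total: 26 + 30 + 31 + 30 + 31 + 31 + 30 + 31 + 30 + 31 + 31 + 28 + 31 + 30 + 31 + 30 + 31 + 31 + 30 + 4 = 578.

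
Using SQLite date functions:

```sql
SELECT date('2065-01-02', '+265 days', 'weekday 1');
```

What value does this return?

Applying '+265 days' to 2065-01-02: counting 265 days forward gives 2065-09-24.
`weekday 1` advances to the next Monday; 2065-09-24 is a Thursday, so it moves forward to 2065-09-28.

2065-09-28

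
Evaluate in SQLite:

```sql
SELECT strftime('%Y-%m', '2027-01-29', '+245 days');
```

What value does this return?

First apply '+245 days': 2027-01-29 → 2027-10-01.
`%Y-%m` extracts the year-month: 2027-10.

2027-10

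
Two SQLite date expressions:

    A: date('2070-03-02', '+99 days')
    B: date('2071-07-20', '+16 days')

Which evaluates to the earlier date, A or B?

A

A = 2070-06-09.
B = 2071-08-05.
A is earlier.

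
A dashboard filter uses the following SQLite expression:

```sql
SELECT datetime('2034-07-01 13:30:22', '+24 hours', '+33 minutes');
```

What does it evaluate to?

+24 hours from 2034-07-01 13:30:22 is 2034-07-02 13:30:22 (crosses midnight).
+33 minutes from 2034-07-02 13:30:22 is 2034-07-02 14:03:22.

2034-07-02 14:03:22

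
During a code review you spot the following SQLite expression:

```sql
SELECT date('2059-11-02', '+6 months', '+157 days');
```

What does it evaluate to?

2060-10-06

Adding +6 months to 2059-11-02 gives 2060-05-02.
Applying '+157 days' to 2060-05-02: counting 157 days forward gives 2060-10-06.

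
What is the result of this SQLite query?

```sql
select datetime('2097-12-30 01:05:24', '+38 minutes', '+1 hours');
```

+38 minutes from 2097-12-30 01:05:24 is 2097-12-30 01:43:24.
+1 hours from 2097-12-30 01:43:24 is 2097-12-30 02:43:24.

2097-12-30 02:43:24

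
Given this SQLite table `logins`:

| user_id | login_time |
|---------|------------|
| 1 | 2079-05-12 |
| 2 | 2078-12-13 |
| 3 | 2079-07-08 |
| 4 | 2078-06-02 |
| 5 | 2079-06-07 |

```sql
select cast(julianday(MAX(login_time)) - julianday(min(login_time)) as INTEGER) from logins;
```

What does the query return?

401

MIN = 2078-06-02, MAX = 2079-07-08.
28 days remain in June 2078 after the 2nd (30 − 2).
Full months from July 2078 through June 2079 contribute their day counts.
Then 8 days into July 2079.
Total: 28 + 31 + 31 + 30 + 31 + 30 + 31 + 31 + 28 + 31 + 30 + 31 + 30 + 8 = 401.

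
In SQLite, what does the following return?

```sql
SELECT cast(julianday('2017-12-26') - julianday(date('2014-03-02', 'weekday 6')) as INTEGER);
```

1389

`weekday 6` advances to the next Saturday; 2014-03-02 is a Sunday, so it moves forward to 2014-03-08.
23 days remain in March 2014 after the 8th (31 − 8).
Full months from April 2014 through November 2017 contribute their day counts.
Then 26 days into December 2017.
Total: 23 + 30 + 31 + 30 + 31 + 31 + 30 + 31 + 30 + 31 + 31 + 28 + 31 + 30 + 31 + 30 + 31 + 31 + 30 + 31 + 30 + 31 + 31 + 29 + 31 + 30 + 31 + 30 + 31 + 31 + 30 + 31 + 30 + 31 + 31 + 28 + 31 + 30 + 31 + 30 + 31 + 31 + 30 + 31 + 30 + 26 = 1389.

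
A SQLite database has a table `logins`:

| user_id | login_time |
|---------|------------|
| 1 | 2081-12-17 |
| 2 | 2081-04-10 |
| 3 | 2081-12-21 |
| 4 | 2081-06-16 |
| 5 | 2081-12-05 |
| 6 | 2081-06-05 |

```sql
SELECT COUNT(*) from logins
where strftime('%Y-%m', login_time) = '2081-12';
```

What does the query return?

3

Rows with year-month 2081-12: 2081-12-17, 2081-12-21, 2081-12-05 → 3.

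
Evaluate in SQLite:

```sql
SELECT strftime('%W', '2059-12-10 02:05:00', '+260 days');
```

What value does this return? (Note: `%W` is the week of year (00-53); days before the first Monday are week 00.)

First apply '+260 days': 2059-12-10 02:05:00 → 2060-08-26 02:05:00.
2060-08-26 is a Thursday. SQLite's %W counts Mondays since the year started; the result is 34.

34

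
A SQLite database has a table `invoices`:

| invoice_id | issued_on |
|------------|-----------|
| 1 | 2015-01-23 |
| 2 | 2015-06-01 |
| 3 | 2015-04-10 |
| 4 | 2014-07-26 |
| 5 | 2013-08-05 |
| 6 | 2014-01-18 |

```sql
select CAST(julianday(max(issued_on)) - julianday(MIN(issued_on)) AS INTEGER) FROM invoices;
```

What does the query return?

665

MIN = 2013-08-05, MAX = 2015-06-01.
26 days remain in August 2013 after the 5th (31 − 5).
Full months from September 2013 through May 2015 contribute their day counts.
Then 1 day into June 2015.
Total: 26 + 30 + 31 + 30 + 31 + 31 + 28 + 31 + 30 + 31 + 30 + 31 + 31 + 30 + 31 + 30 + 31 + 31 + 28 + 31 + 30 + 31 + 1 = 665.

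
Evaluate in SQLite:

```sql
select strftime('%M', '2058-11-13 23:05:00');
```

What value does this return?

05

`%M` extracts the 2-digit minute: 05.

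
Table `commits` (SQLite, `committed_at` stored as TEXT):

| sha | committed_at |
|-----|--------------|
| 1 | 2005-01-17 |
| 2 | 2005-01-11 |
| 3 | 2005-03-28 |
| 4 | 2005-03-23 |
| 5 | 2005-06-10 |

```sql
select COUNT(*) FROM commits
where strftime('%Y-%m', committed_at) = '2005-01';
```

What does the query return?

2

Rows with year-month 2005-01: 2005-01-17, 2005-01-11 → 2.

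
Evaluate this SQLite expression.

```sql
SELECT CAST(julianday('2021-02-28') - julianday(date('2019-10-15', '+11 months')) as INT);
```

166

Adding +11 months to 2019-10-15 gives 2020-09-15.
15 days remain in September 2020 after the 15th (30 − 15).
October 2020: 31 days.
November 2020: 30 days.
December 2020: 31 days.
January 2021: 31 days.
Then 28 days into February 2021.
Total: 15 + 31 + 30 + 31 + 31 + 28 = 166.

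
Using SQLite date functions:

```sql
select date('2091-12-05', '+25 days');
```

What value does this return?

Advancing 25 more days within December lands on 2091-12-30.

2091-12-30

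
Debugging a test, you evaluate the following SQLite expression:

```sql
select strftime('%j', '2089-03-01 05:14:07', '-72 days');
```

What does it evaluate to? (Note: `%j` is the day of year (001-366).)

354

First apply '-72 days': 2089-03-01 05:14:07 → 2088-12-19 05:14:07.
Day-of-year for 2088-12-19: days since 2088-01-01 inclusive = 354, zero-padded to 354.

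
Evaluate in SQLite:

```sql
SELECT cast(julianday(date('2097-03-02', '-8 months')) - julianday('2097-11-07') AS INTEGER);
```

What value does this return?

Adding -8 months to 2097-03-02 gives 2096-07-02.
29 days remain in July 2096 after the 2nd (31 − 2).
Full months from August 2096 through October 2097 contribute their day counts.
Then 7 days into November 2097.
Total: 29 + 31 + 30 + 31 + 30 + 31 + 31 + 28 + 31 + 30 + 31 + 30 + 31 + 31 + 30 + 31 + 7 = 493.
The subtraction is earlier − later, so the result is −493 → -493.

-493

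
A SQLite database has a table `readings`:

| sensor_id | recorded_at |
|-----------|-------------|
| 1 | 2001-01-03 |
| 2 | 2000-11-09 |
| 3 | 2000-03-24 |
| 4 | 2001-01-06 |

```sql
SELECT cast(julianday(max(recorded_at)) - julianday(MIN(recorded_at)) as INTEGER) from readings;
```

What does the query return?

MIN = 2000-03-24, MAX = 2001-01-06.
7 days remain in March 2000 after the 24th (31 − 24).
Full months from April 2000 through December 2000 contribute their day counts.
Then 6 days into January 2001.
Total: 7 + 30 + 31 + 30 + 31 + 31 + 30 + 31 + 30 + 31 + 6 = 288.

288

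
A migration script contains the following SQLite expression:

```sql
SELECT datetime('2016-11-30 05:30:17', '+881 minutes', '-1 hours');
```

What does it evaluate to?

881 minutes = 14h 41m; +881 minutes from 2016-11-30 05:30:17 is 2016-11-30 20:11:17.
-1 hours from 2016-11-30 20:11:17 is 2016-11-30 19:11:17.

2016-11-30 19:11:17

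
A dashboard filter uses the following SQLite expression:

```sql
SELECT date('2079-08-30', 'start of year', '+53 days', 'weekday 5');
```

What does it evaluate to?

`start of year` rewinds 2079-08-30 to 2079-01-01.
Applying '+53 days' to 2079-01-01: counting 53 days forward gives 2079-02-23.
`weekday 5` advances to the next Friday; 2079-02-23 is a Thursday, so it moves forward to 2079-02-24.

2079-02-24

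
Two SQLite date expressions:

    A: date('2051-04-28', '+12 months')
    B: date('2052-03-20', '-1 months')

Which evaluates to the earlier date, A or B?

B

A = 2052-04-28.
B = 2052-02-20.
B is earlier.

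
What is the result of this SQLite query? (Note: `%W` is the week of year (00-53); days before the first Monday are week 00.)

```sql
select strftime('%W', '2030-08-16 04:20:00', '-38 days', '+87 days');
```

39

First apply '-38 days', '+87 days': 2030-08-16 04:20:00 → 2030-10-04 04:20:00.
2030-10-04 is a Friday. SQLite's %W counts Mondays since the year started; the result is 39.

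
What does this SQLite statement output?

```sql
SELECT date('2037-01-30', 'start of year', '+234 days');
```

`start of year` rewinds 2037-01-30 to 2037-01-01.
Applying '+234 days' to 2037-01-01: counting 234 days forward gives 2037-08-23.

2037-08-23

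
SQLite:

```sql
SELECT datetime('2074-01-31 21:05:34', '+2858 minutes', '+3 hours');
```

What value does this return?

2858 minutes = 47h 38m; +2858 minutes from 2074-01-31 21:05:34 is 2074-02-02 20:43:34 (crosses midnight).
+3 hours from 2074-02-02 20:43:34 is 2074-02-02 23:43:34.

2074-02-02 23:43:34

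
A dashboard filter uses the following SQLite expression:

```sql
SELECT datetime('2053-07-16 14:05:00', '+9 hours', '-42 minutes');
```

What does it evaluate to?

2053-07-16 22:23:00

+9 hours from 2053-07-16 14:05:00 is 2053-07-16 23:05:00.
-42 minutes from 2053-07-16 23:05:00 is 2053-07-16 22:23:00.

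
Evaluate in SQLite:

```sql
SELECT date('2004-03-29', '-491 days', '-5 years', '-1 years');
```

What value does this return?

Applying '-491 days' to 2004-03-29: counting 491 days back gives 2002-11-24.
Adding -5 years to 2002-11-24 gives 1997-11-24.
Adding -1 year to 1997-11-24 gives 1996-11-24.

1996-11-24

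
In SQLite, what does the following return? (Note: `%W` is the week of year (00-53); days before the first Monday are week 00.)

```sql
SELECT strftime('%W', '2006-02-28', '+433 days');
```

First apply '+433 days': 2006-02-28 → 2007-05-07.
2007-05-07 is a Monday. SQLite's %W counts Mondays since the year started; the result is 19.

19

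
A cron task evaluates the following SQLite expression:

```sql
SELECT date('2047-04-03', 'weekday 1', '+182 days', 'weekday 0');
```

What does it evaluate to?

2047-10-13

`weekday 1` advances to the next Monday; 2047-04-03 is a Wednesday, so it moves forward to 2047-04-08.
Applying '+182 days' to 2047-04-08: counting 182 days forward gives 2047-10-07.
`weekday 0` advances to the next Sunday; 2047-10-07 is a Monday, so it moves forward to 2047-10-13.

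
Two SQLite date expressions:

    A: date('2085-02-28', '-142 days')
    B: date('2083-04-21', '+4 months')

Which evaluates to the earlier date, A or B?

B

A = 2084-10-09.
B = 2083-08-21.
B is earlier.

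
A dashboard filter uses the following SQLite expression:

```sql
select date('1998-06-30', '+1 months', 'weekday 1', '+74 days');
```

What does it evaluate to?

1998-10-16

Adding +1 month to 1998-06-30 gives 1998-07-30.
`weekday 1` advances to the next Monday; 1998-07-30 is a Thursday, so it moves forward to 1998-08-03.
Applying '+74 days' to 1998-08-03: counting 74 days forward gives 1998-10-16.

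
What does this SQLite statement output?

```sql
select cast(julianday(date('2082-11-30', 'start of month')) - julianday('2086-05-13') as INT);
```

-1289

`start of month` rewinds 2082-11-30 to 2082-11-01.
29 days remain in November 2082 after the 1st (30 − 1).
Full months from December 2082 through April 2086 contribute their day counts.
Then 13 days into May 2086.
Total: 29 + 31 + 31 + 28 + 31 + 30 + 31 + 30 + 31 + 31 + 30 + 31 + 30 + 31 + 31 + 29 + 31 + 30 + 31 + 30 + 31 + 31 + 30 + 31 + 30 + 31 + 31 + 28 + 31 + 30 + 31 + 30 + 31 + 31 + 30 + 31 + 30 + 31 + 31 + 28 + 31 + 30 + 13 = 1289.
The subtraction is earlier − later, so the result is −1289 → -1289.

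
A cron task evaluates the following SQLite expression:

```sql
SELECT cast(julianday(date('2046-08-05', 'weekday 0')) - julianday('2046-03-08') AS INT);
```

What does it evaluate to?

`weekday 0` advances to the next Sunday; 2046-08-05 is already a Sunday, so it stays at 2046-08-05.
23 days remain in March 2046 after the 8th (31 − 8).
April 2046: 30 days.
May 2046: 31 days.
June 2046: 30 days.
July 2046: 31 days.
Then 5 days into August 2046.
Total: 23 + 30 + 31 + 30 + 31 + 5 = 150.

150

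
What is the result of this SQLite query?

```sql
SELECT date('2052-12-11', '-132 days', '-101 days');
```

Applying '-132 days' to 2052-12-11: counting 132 days back gives 2052-08-01.
Applying '-101 days' to 2052-08-01: counting 101 days back gives 2052-04-22.

2052-04-22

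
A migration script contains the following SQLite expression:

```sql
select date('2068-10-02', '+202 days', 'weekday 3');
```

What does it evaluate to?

Applying '+202 days' to 2068-10-02: counting 202 days forward gives 2069-04-22.
`weekday 3` advances to the next Wednesday; 2069-04-22 is a Monday, so it moves forward to 2069-04-24.

2069-04-24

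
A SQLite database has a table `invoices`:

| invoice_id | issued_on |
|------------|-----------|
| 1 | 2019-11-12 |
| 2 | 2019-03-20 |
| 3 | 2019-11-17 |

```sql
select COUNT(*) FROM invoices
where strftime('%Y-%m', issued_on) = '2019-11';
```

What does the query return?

2

Rows with year-month 2019-11: 2019-11-12, 2019-11-17 → 2.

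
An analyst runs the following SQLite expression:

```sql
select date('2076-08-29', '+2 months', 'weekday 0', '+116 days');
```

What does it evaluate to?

2077-02-25

Adding +2 months to 2076-08-29 gives 2076-10-29.
`weekday 0` advances to the next Sunday; 2076-10-29 is a Thursday, so it moves forward to 2076-11-01.
Applying '+116 days' to 2076-11-01: counting 116 days forward gives 2077-02-25.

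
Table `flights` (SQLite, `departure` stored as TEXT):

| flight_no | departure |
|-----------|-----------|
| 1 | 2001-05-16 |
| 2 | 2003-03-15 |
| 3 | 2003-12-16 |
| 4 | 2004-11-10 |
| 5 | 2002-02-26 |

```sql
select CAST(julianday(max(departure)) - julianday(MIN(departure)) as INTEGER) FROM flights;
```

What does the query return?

MIN = 2001-05-16, MAX = 2004-11-10.
15 days remain in May 2001 after the 16th (31 − 16).
Full months from June 2001 through October 2004 contribute their day counts.
Then 10 days into November 2004.
Total: 15 + 30 + 31 + 31 + 30 + 31 + 30 + 31 + 31 + 28 + 31 + 30 + 31 + 30 + 31 + 31 + 30 + 31 + 30 + 31 + 31 + 28 + 31 + 30 + 31 + 30 + 31 + 31 + 30 + 31 + 30 + 31 + 31 + 29 + 31 + 30 + 31 + 30 + 31 + 31 + 30 + 31 + 10 = 1274.

1274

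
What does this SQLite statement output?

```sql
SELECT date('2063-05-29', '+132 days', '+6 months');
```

2064-04-08

Applying '+132 days' to 2063-05-29: counting 132 days forward gives 2063-10-08.
Adding +6 months to 2063-10-08 gives 2064-04-08.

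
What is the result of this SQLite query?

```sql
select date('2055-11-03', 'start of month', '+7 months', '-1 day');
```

`start of month` rewinds 2055-11-03 to 2055-11-01.
Adding +7 months to 2055-11-01 gives 2056-06-01.
Going back 1 day from 2056-06-01 reaches 2056-05-31 (last day of May, 31 days).

2056-05-31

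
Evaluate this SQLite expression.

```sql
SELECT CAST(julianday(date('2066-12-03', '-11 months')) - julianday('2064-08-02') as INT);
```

519

Adding -11 months to 2066-12-03 gives 2066-01-03.
29 days remain in August 2064 after the 2nd (31 − 2).
Full months from September 2064 through December 2065 contribute their day counts.
Then 3 days into January 2066.
Total: 29 + 30 + 31 + 30 + 31 + 31 + 28 + 31 + 30 + 31 + 30 + 31 + 31 + 30 + 31 + 30 + 31 + 3 = 519.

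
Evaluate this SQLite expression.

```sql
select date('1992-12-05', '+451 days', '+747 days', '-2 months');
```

Applying '+451 days' to 1992-12-05: counting 451 days forward gives 1994-03-01.
Applying '+747 days' to 1994-03-01: counting 747 days forward gives 1996-03-17.
Adding -2 months to 1996-03-17 gives 1996-01-17.

1996-01-17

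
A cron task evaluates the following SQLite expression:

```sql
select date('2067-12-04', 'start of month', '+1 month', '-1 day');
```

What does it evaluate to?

`start of month` rewinds 2067-12-04 to 2067-12-01.
Adding +1 month to 2067-12-01 gives 2068-01-01.
Going back 1 day from 2068-01-01 reaches 2067-12-31 (last day of December, 31 days).

2067-12-31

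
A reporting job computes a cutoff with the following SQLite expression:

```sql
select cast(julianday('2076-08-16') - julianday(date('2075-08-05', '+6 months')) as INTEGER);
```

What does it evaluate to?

193

Adding +6 months to 2075-08-05 gives 2076-02-05.
24 days remain in February 2076 after the 5th (29 − 5).
March 2076: 31 days.
April 2076: 30 days.
May 2076: 31 days.
June 2076: 30 days.
July 2076: 31 days.
Then 16 days into August 2076.
Total: 24 + 31 + 30 + 31 + 30 + 31 + 16 = 193.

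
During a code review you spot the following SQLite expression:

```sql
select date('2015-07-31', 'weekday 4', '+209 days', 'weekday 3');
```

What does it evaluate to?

`weekday 4` advances to the next Thursday; 2015-07-31 is a Friday, so it moves forward to 2015-08-06.
Applying '+209 days' to 2015-08-06: counting 209 days forward gives 2016-03-02.
`weekday 3` advances to the next Wednesday; 2016-03-02 is already a Wednesday, so it stays at 2016-03-02.

2016-03-02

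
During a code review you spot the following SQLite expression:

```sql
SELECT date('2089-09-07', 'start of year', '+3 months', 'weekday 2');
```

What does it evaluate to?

2089-04-05

`start of year` rewinds 2089-09-07 to 2089-01-01.
Adding +3 months to 2089-01-01 gives 2089-04-01.
`weekday 2` advances to the next Tuesday; 2089-04-01 is a Friday, so it moves forward to 2089-04-05.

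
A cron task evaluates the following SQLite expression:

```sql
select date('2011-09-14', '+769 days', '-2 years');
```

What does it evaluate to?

Applying '+769 days' to 2011-09-14: counting 769 days forward gives 2013-10-22.
Adding -2 years to 2013-10-22 gives 2011-10-22.

2011-10-22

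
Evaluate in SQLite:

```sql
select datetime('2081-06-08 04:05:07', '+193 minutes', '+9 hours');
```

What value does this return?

193 minutes = 3h 13m; +193 minutes from 2081-06-08 04:05:07 is 2081-06-08 07:18:07.
+9 hours from 2081-06-08 07:18:07 is 2081-06-08 16:18:07.

2081-06-08 16:18:07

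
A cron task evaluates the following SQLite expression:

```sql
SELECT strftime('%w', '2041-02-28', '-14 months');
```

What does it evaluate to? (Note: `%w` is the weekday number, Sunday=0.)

First apply '-14 months': 2041-02-28 → 2039-12-28.
2039-12-28 is a Wednesday; with Sunday=0 that is 3.

3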